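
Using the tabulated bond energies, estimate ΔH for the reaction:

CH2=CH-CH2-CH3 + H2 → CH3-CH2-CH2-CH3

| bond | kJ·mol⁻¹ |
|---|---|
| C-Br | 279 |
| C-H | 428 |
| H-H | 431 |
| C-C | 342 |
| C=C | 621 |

ΔH ≈ −146 kJ

Bonds broken (reactants):
  C-C: 2 × 342 = 684
  C-H: 8 × 428 = 3424
  C=C: 1 × 621 = 621
  H-H: 1 × 431 = 431
  Σ(broken) = 5160 kJ
Bonds formed (products):
  C-C: 3 × 342 = 1026
  C-H: 10 × 428 = 4280
  Σ(formed) = 5306 kJ
ΔH = Σ(broken) − Σ(formed) = 5160 − 5306 = −146 kJ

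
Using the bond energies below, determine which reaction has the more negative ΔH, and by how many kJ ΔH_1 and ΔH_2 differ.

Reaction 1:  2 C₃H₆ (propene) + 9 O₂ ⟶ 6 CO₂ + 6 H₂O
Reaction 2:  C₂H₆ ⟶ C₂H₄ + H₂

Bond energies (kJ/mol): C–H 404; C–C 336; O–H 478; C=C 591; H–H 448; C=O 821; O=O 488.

Reaction 1:
  Bonds broken (reactants):
    C–C: 2 × 336 = 672
    C–H: 12 × 404 = 4848
    C=C: 2 × 591 = 1182
    O=O: 9 × 488 = 4392
    Σ(broken) = 11094 kJ
  Bonds formed (products):
    C=O: 12 × 821 = 9852
    O–H: 12 × 478 = 5736
    Σ(formed) = 15588 kJ
  ΔH_1 = 11094 − 15588 = −4494 kJ
Reaction 2:
  Bonds broken (reactants):
    C–C: 1 × 336 = 336
    C–H: 6 × 404 = 2424
    Σ(broken) = 2760 kJ
  Bonds formed (products):
    C–H: 4 × 404 = 1616
    C=C: 1 × 591 = 591
    H–H: 1 × 448 = 448
    Σ(formed) = 2655 kJ
  ΔH_2 = 2760 − 2655 = +105 kJ
ΔH_1 − ΔH_2 = −4599 kJ, so reaction 1 has the more negative ΔH; |ΔH_1 − ΔH_2| = 4599 kJ.

Reaction 1, by 4599 kJ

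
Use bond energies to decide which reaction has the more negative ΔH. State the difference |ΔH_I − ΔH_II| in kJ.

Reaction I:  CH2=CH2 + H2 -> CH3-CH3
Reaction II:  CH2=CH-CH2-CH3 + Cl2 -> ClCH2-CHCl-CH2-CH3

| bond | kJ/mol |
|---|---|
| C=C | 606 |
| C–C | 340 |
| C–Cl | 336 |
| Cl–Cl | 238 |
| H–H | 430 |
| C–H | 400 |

Reaction II, by 64 kJ

Reaction I:
  Bonds broken (reactants):
    C–H: 4 × 400 = 1600
    C=C: 1 × 606 = 606
    H–H: 1 × 430 = 430
    Σ(broken) = 2636 kJ
  Bonds formed (products):
    C–C: 1 × 340 = 340
    C–H: 6 × 400 = 2400
    Σ(formed) = 2740 kJ
  ΔH_I = 2636 − 2740 = −104 kJ
Reaction II:
  Bonds broken (reactants):
    C–C: 2 × 340 = 680
    C–H: 8 × 400 = 3200
    C=C: 1 × 606 = 606
    Cl–Cl: 1 × 238 = 238
    Σ(broken) = 4724 kJ
  Bonds formed (products):
    C–C: 3 × 340 = 1020
    C–Cl: 2 × 336 = 672
    C–H: 8 × 400 = 3200
    Σ(formed) = 4892 kJ
  ΔH_II = 4724 − 4892 = −168 kJ
ΔH_I − ΔH_II = +64 kJ, so reaction II has the more negative ΔH; |ΔH_I − ΔH_II| = 64 kJ.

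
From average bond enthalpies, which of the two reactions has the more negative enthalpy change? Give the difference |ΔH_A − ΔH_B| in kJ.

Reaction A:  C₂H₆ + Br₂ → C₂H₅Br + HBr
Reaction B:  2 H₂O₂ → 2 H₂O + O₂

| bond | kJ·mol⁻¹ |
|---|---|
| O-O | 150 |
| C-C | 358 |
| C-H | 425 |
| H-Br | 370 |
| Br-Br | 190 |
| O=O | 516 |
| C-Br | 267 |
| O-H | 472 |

Reaction A:
  Bonds broken (reactants):
    Br-Br: 1 × 190 = 190
    C-C: 1 × 358 = 358
    C-H: 6 × 425 = 2550
    Σ(broken) = 3098 kJ
  Bonds formed (products):
    C-Br: 1 × 267 = 267
    C-C: 1 × 358 = 358
    C-H: 5 × 425 = 2125
    H-Br: 1 × 370 = 370
    Σ(formed) = 3120 kJ
  ΔH_A = 3098 − 3120 = −22 kJ
Reaction B:
  Bonds broken (reactants):
    O-H: 4 × 472 = 1888
    O-O: 2 × 150 = 300
    Σ(broken) = 2188 kJ
  Bonds formed (products):
    O-H: 4 × 472 = 1888
    O=O: 1 × 516 = 516
    Σ(formed) = 2404 kJ
  ΔH_B = 2188 − 2404 = −216 kJ
ΔH_A − ΔH_B = +194 kJ, so reaction B has the more negative ΔH; |ΔH_A − ΔH_B| = 194 kJ.

Reaction B, by 194 kJ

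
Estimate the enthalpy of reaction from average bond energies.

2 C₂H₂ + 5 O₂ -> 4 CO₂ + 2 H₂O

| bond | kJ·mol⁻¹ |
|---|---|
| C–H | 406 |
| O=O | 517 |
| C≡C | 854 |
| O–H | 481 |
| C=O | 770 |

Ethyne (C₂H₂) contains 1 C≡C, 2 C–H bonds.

ΔH ≈ −2167 kJ

Bonds broken (reactants):
  C≡C: 2 × 854 = 1708
  C–H: 4 × 406 = 1624
  O=O: 5 × 517 = 2585
  Σ(broken) = 5917 kJ
Bonds formed (products):
  C=O: 8 × 770 = 6160
  O–H: 4 × 481 = 1924
  Σ(formed) = 8084 kJ
ΔH = Σ(broken) − Σ(formed) = 5917 − 8084 = −2167 kJ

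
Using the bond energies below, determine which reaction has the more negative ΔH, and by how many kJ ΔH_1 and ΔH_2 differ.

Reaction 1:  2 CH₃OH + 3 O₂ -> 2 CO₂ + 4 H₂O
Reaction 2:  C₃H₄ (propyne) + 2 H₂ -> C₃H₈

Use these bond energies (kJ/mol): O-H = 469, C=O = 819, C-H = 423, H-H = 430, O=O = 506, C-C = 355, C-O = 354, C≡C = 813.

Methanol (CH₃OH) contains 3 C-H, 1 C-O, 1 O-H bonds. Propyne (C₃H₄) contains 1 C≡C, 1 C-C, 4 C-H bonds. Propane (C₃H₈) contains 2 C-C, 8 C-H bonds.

Reaction 1, by 952 kJ

Reaction 1:
  Bonds broken (reactants):
    C-H: 6 × 423 = 2538
    C-O: 2 × 354 = 708
    O-H: 2 × 469 = 938
    O=O: 3 × 506 = 1518
    Σ(broken) = 5702 kJ
  Bonds formed (products):
    C=O: 4 × 819 = 3276
    O-H: 8 × 469 = 3752
    Σ(formed) = 7028 kJ
  ΔH_1 = 5702 − 7028 = −1326 kJ
Reaction 2:
  Bonds broken (reactants):
    C≡C: 1 × 813 = 813
    C-C: 1 × 355 = 355
    C-H: 4 × 423 = 1692
    H-H: 2 × 430 = 860
    Σ(broken) = 3720 kJ
  Bonds formed (products):
    C-C: 2 × 355 = 710
    C-H: 8 × 423 = 3384
    Σ(formed) = 4094 kJ
  ΔH_2 = 3720 − 4094 = −374 kJ
ΔH_1 − ΔH_2 = −952 kJ, so reaction 1 has the more negative ΔH; |ΔH_1 − ΔH_2| = 952 kJ.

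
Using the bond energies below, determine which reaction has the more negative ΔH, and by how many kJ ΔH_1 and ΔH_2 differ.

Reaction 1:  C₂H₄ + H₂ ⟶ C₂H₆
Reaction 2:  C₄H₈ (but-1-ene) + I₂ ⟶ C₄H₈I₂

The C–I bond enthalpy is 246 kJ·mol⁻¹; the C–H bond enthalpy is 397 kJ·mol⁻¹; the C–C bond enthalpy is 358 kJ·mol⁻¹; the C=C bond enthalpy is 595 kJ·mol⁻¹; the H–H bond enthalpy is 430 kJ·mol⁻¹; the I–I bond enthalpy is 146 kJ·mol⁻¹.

Reaction 1:
  Bonds broken (reactants):
    C–H: 4 × 397 = 1588
    C=C: 1 × 595 = 595
    H–H: 1 × 430 = 430
    Σ(broken) = 2613 kJ
  Bonds formed (products):
    C–C: 1 × 358 = 358
    C–H: 6 × 397 = 2382
    Σ(formed) = 2740 kJ
  ΔH_1 = 2613 − 2740 = −127 kJ
Reaction 2:
  Bonds broken (reactants):
    C–C: 2 × 358 = 716
    C–H: 8 × 397 = 3176
    C=C: 1 × 595 = 595
    I–I: 1 × 146 = 146
    Σ(broken) = 4633 kJ
  Bonds formed (products):
    C–C: 3 × 358 = 1074
    C–H: 8 × 397 = 3176
    C–I: 2 × 246 = 492
    Σ(formed) = 4742 kJ
  ΔH_2 = 4633 − 4742 = −109 kJ
ΔH_1 − ΔH_2 = −18 kJ, so reaction 1 has the more negative ΔH; |ΔH_1 − ΔH_2| = 18 kJ.

Reaction 1, by 18 kJ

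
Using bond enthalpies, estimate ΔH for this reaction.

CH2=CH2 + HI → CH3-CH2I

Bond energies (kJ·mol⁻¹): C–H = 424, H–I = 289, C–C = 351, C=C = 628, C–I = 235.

ΔH ≈ −93 kJ

Bonds broken (reactants):
  C–H: 4 × 424 = 1696
  C=C: 1 × 628 = 628
  H–I: 1 × 289 = 289
  Σ(broken) = 2613 kJ
Bonds formed (products):
  C–C: 1 × 351 = 351
  C–H: 5 × 424 = 2120
  C–I: 1 × 235 = 235
  Σ(formed) = 2706 kJ
ΔH = Σ(broken) − Σ(formed) = 2613 − 2706 = −93 kJ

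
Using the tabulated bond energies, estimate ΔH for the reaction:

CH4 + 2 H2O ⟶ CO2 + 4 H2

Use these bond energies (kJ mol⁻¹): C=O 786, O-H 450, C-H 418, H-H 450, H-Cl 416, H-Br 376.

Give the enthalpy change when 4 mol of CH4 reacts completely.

ΔH = +400 kJ

Bonds broken (reactants):
  C-H: 4 × 418 = 1672
  O-H: 4 × 450 = 1800
  Σ(broken) = 3472 kJ
Bonds formed (products):
  C=O: 2 × 786 = 1572
  H-H: 4 × 450 = 1800
  Σ(formed) = 3372 kJ
ΔH = Σ(broken) − Σ(formed) = 3472 − 3372 = +100 kJ
For 4× the reaction as written: 4 × (+100) = +400 kJ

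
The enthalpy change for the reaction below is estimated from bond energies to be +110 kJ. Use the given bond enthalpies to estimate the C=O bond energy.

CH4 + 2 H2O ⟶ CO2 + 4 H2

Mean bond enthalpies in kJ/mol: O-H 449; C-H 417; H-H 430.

Let D be the C=O bond energy.
Σ(broken) = 4×417 + 4×449 = 3464
Σ(formed) = 2×D + 4×430 = 1720 + 2D
ΔH = Σ(broken) − Σ(formed) = (3464) − (1720 + 2D) = +1744 − 2D
Setting this equal to +110 kJ gives 2D = 1634, so D = 817 kJ/mol.

D(C=O) ≈ 817 kJ/mol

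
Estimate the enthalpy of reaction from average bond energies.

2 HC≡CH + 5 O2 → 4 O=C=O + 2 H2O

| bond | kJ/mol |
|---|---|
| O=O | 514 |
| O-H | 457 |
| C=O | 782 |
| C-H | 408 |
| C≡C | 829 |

ΔH ≈ −2224 kJ

Bonds broken (reactants):
  C≡C: 2 × 829 = 1658
  C-H: 4 × 408 = 1632
  O=O: 5 × 514 = 2570
  Σ(broken) = 5860 kJ
Bonds formed (products):
  C=O: 8 × 782 = 6256
  O-H: 4 × 457 = 1828
  Σ(formed) = 8084 kJ
ΔH = Σ(broken) − Σ(formed) = 5860 − 8084 = −2224 kJ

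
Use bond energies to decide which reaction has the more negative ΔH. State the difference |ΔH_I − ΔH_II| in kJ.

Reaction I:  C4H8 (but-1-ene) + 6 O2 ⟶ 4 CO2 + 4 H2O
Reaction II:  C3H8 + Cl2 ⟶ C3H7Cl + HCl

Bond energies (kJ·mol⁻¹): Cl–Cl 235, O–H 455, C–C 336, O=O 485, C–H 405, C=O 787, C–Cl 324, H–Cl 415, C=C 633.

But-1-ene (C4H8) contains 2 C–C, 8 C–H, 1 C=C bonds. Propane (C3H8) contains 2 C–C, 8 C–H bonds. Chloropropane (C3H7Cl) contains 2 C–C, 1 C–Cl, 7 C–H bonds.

Reaction I, by 2382 kJ

Reaction I:
  Bonds broken (reactants):
    C–C: 2 × 336 = 672
    C–H: 8 × 405 = 3240
    C=C: 1 × 633 = 633
    O=O: 6 × 485 = 2910
    Σ(broken) = 7455 kJ
  Bonds formed (products):
    C=O: 8 × 787 = 6296
    O–H: 8 × 455 = 3640
    Σ(formed) = 9936 kJ
  ΔH_I = 7455 − 9936 = −2481 kJ
Reaction II:
  Bonds broken (reactants):
    C–C: 2 × 336 = 672
    C–H: 8 × 405 = 3240
    Cl–Cl: 1 × 235 = 235
    Σ(broken) = 4147 kJ
  Bonds formed (products):
    C–C: 2 × 336 = 672
    C–Cl: 1 × 324 = 324
    C–H: 7 × 405 = 2835
    H–Cl: 1 × 415 = 415
    Σ(formed) = 4246 kJ
  ΔH_II = 4147 − 4246 = −99 kJ
ΔH_I − ΔH_II = −2382 kJ, so reaction I has the more negative ΔH; |ΔH_I − ΔH_II| = 2382 kJ.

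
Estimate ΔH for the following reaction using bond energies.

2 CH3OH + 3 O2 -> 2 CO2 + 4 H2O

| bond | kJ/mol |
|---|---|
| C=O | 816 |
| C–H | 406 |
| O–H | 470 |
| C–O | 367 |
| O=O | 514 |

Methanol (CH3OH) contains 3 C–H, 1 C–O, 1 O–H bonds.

ΔH ≈ −1372 kJ

Bonds broken (reactants):
  C–H: 6 × 406 = 2436
  C–O: 2 × 367 = 734
  O–H: 2 × 470 = 940
  O=O: 3 × 514 = 1542
  Σ(broken) = 5652 kJ
Bonds formed (products):
  C=O: 4 × 816 = 3264
  O–H: 8 × 470 = 3760
  Σ(formed) = 7024 kJ
ΔH = Σ(broken) − Σ(formed) = 5652 − 7024 = −1372 kJ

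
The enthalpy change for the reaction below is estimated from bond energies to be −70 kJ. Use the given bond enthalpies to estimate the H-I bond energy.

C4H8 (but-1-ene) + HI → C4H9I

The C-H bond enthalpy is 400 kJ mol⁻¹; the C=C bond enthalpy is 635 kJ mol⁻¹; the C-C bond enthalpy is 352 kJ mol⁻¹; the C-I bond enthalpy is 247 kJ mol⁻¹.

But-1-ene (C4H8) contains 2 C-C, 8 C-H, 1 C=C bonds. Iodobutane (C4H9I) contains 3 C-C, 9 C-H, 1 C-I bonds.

Let D be the H-I bond energy.
Σ(broken) = 2×352 + 8×400 + 1×635 + 1×D = 4539 + D
Σ(formed) = 3×352 + 9×400 + 1×247 = 4903
ΔH = Σ(broken) − Σ(formed) = (4539 + D) − (4903) = −364 + D
Setting this equal to −70 kJ gives D = 294 kJ/mol.

D(H-I) ≈ 294 kJ/mol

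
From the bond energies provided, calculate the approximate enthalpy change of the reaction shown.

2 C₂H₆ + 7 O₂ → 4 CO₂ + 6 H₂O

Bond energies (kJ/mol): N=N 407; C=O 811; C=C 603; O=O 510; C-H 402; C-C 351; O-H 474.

ΔH ≈ −3080 kJ

Bonds broken (reactants):
  C-C: 2 × 351 = 702
  C-H: 12 × 402 = 4824
  O=O: 7 × 510 = 3570
  Σ(broken) = 9096 kJ
Bonds formed (products):
  C=O: 8 × 811 = 6488
  O-H: 12 × 474 = 5688
  Σ(formed) = 12176 kJ
ΔH = Σ(broken) − Σ(formed) = 9096 − 12176 = −3080 kJ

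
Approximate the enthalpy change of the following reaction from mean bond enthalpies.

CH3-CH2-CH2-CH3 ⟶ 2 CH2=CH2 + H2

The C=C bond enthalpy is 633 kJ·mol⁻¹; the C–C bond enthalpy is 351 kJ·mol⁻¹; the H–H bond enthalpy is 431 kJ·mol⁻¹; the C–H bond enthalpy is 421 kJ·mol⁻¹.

ΔH ≈ +198 kJ

Bonds broken (reactants):
  C–C: 3 × 351 = 1053
  C–H: 10 × 421 = 4210
  Σ(broken) = 5263 kJ
Bonds formed (products):
  C–H: 8 × 421 = 3368
  C=C: 2 × 633 = 1266
  H–H: 1 × 431 = 431
  Σ(formed) = 5065 kJ
ΔH = Σ(broken) − Σ(formed) = 5263 − 5065 = +198 kJ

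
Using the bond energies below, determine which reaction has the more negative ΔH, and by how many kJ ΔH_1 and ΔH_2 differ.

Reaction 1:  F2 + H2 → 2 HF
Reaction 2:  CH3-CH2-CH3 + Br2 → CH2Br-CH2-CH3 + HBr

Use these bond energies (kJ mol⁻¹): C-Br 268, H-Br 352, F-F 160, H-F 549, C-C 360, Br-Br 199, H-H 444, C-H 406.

Reaction 1:
  Bonds broken (reactants):
    F-F: 1 × 160 = 160
    H-H: 1 × 444 = 444
    Σ(broken) = 604 kJ
  Bonds formed (products):
    H-F: 2 × 549 = 1098
    Σ(formed) = 1098 kJ
  ΔH_1 = 604 − 1098 = −494 kJ
Reaction 2:
  Bonds broken (reactants):
    Br-Br: 1 × 199 = 199
    C-C: 2 × 360 = 720
    C-H: 8 × 406 = 3248
    Σ(broken) = 4167 kJ
  Bonds formed (products):
    C-Br: 1 × 268 = 268
    C-C: 2 × 360 = 720
    C-H: 7 × 406 = 2842
    H-Br: 1 × 352 = 352
    Σ(formed) = 4182 kJ
  ΔH_2 = 4167 − 4182 = −15 kJ
ΔH_1 − ΔH_2 = −479 kJ, so reaction 1 has the more negative ΔH; |ΔH_1 − ΔH_2| = 479 kJ.

Reaction 1, by 479 kJ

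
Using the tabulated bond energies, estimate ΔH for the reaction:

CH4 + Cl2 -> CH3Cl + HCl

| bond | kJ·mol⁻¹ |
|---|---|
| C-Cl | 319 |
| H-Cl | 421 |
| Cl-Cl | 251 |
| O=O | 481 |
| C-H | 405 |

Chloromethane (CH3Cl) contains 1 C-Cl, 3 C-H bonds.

Bonds broken (reactants):
  C-H: 4 × 405 = 1620
  Cl-Cl: 1 × 251 = 251
  Σ(broken) = 1871 kJ
Bonds formed (products):
  C-Cl: 1 × 319 = 319
  C-H: 3 × 405 = 1215
  H-Cl: 1 × 421 = 421
  Σ(formed) = 1955 kJ
ΔH = Σ(broken) − Σ(formed) = 1871 − 1955 = −84 kJ

ΔH ≈ −84 kJ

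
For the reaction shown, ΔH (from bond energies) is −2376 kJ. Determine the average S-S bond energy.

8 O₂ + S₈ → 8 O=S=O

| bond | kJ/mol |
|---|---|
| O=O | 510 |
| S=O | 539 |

D(S-S) ≈ 271 kJ/mol

Let D be the S-S bond energy.
Σ(broken) = 8×510 + 8×D = 4080 + 8D
Σ(formed) = 16×539 = 8624
ΔH = Σ(broken) − Σ(formed) = (4080 + 8D) − (8624) = −4544 + 8D
Setting this equal to −2376 kJ gives 8D = 2168, so D = 271 kJ/mol.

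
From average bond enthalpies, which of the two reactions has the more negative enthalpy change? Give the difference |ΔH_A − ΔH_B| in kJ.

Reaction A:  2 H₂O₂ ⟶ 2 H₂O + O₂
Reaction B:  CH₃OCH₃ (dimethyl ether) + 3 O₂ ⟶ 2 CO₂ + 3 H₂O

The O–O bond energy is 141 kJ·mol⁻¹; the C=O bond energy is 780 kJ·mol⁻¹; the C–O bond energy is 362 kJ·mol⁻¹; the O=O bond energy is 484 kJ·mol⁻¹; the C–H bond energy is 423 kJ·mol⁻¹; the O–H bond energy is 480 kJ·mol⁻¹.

Reaction A:
  Bonds broken (reactants):
    O–H: 4 × 480 = 1920
    O–O: 2 × 141 = 282
    Σ(broken) = 2202 kJ
  Bonds formed (products):
    O–H: 4 × 480 = 1920
    O=O: 1 × 484 = 484
    Σ(formed) = 2404 kJ
  ΔH_A = 2202 − 2404 = −202 kJ
Reaction B:
  Bonds broken (reactants):
    C–H: 6 × 423 = 2538
    C–O: 2 × 362 = 724
    O=O: 3 × 484 = 1452
    Σ(broken) = 4714 kJ
  Bonds formed (products):
    C=O: 4 × 780 = 3120
    O–H: 6 × 480 = 2880
    Σ(formed) = 6000 kJ
  ΔH_B = 4714 − 6000 = −1286 kJ
ΔH_A − ΔH_B = +1084 kJ, so reaction B has the more negative ΔH; |ΔH_A − ΔH_B| = 1084 kJ.

Reaction B, by 1084 kJ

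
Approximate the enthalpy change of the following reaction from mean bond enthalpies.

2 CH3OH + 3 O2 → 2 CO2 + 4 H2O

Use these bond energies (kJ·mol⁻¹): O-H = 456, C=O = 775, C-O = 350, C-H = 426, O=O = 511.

Bonds broken (reactants):
  C-H: 6 × 426 = 2556
  C-O: 2 × 350 = 700
  O-H: 2 × 456 = 912
  O=O: 3 × 511 = 1533
  Σ(broken) = 5701 kJ
Bonds formed (products):
  C=O: 4 × 775 = 3100
  O-H: 8 × 456 = 3648
  Σ(formed) = 6748 kJ
ΔH = Σ(broken) − Σ(formed) = 5701 − 6748 = −1047 kJ

ΔH ≈ −1047 kJ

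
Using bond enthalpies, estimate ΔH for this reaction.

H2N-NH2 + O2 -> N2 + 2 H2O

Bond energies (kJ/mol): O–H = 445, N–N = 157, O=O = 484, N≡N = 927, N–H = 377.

Bonds broken (reactants):
  N–H: 4 × 377 = 1508
  N–N: 1 × 157 = 157
  O=O: 1 × 484 = 484
  Σ(broken) = 2149 kJ
Bonds formed (products):
  N≡N: 1 × 927 = 927
  O–H: 4 × 445 = 1780
  Σ(formed) = 2707 kJ
ΔH = Σ(broken) − Σ(formed) = 2149 − 2707 = −558 kJ

ΔH ≈ −558 kJ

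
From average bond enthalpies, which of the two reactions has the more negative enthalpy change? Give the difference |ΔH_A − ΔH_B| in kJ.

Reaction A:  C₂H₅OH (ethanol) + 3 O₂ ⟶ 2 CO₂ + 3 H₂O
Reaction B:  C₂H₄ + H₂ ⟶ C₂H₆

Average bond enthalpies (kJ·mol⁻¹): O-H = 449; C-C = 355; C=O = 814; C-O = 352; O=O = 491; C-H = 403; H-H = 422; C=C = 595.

Reaction A, by 1162 kJ

Reaction A:
  Bonds broken (reactants):
    C-C: 1 × 355 = 355
    C-H: 5 × 403 = 2015
    C-O: 1 × 352 = 352
    O-H: 1 × 449 = 449
    O=O: 3 × 491 = 1473
    Σ(broken) = 4644 kJ
  Bonds formed (products):
    C=O: 4 × 814 = 3256
    O-H: 6 × 449 = 2694
    Σ(formed) = 5950 kJ
  ΔH_A = 4644 − 5950 = −1306 kJ
Reaction B:
  Bonds broken (reactants):
    C-H: 4 × 403 = 1612
    C=C: 1 × 595 = 595
    H-H: 1 × 422 = 422
    Σ(broken) = 2629 kJ
  Bonds formed (products):
    C-C: 1 × 355 = 355
    C-H: 6 × 403 = 2418
    Σ(formed) = 2773 kJ
  ΔH_B = 2629 − 2773 = −144 kJ
ΔH_A − ΔH_B = −1162 kJ, so reaction A has the more negative ΔH; |ΔH_A − ΔH_B| = 1162 kJ.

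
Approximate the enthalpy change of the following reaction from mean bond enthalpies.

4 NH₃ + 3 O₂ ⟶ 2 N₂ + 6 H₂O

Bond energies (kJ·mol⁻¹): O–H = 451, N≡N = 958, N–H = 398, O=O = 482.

ΔH ≈ −1106 kJ

Bonds broken (reactants):
  N–H: 12 × 398 = 4776
  O=O: 3 × 482 = 1446
  Σ(broken) = 6222 kJ
Bonds formed (products):
  N≡N: 2 × 958 = 1916
  O–H: 12 × 451 = 5412
  Σ(formed) = 7328 kJ
ΔH = Σ(broken) − Σ(formed) = 6222 − 7328 = −1106 kJ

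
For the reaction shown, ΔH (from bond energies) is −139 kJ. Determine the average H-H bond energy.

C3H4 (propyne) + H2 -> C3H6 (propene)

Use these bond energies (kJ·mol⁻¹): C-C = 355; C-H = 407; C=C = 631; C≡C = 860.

D(H-H) ≈ 446 kJ/mol

Let D be the H-H bond energy.
Σ(broken) = 1×860 + 1×355 + 4×407 + 1×D = 2843 + D
Σ(formed) = 1×355 + 6×407 + 1×631 = 3428
ΔH = Σ(broken) − Σ(formed) = (2843 + D) − (3428) = −585 + D
Setting this equal to −139 kJ gives D = 446 kJ/mol.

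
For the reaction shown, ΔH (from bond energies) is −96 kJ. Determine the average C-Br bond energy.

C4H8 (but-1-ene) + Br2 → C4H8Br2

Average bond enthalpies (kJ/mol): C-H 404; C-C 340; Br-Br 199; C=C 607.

Let D be the C-Br bond energy.
Σ(broken) = 1×199 + 2×340 + 8×404 + 1×607 = 4718
Σ(formed) = 2×D + 3×340 + 8×404 = 4252 + 2D
ΔH = Σ(broken) − Σ(formed) = (4718) − (4252 + 2D) = +466 − 2D
Setting this equal to −96 kJ gives 2D = 562, so D = 281 kJ/mol.

D(C-Br) ≈ 281 kJ/mol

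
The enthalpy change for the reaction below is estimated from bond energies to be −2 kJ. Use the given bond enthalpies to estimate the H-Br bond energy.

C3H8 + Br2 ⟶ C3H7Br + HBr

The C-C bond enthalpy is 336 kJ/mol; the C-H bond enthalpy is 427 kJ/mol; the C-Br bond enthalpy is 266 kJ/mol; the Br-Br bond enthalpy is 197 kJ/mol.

D(H-Br) ≈ 360 kJ/mol

Let D be the H-Br bond energy.
Σ(broken) = 1×197 + 2×336 + 8×427 = 4285
Σ(formed) = 1×266 + 2×336 + 7×427 + 1×D = 3927 + D
ΔH = Σ(broken) − Σ(formed) = (4285) − (3927 + D) = +358 − D
Setting this equal to −2 kJ gives D = 360 kJ/mol.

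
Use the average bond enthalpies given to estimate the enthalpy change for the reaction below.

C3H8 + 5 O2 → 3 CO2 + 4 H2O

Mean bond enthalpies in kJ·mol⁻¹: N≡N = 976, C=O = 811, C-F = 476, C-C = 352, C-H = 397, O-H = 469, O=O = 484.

ΔH ≈ −2318 kJ

Bonds broken (reactants):
  C-C: 2 × 352 = 704
  C-H: 8 × 397 = 3176
  O=O: 5 × 484 = 2420
  Σ(broken) = 6300 kJ
Bonds formed (products):
  C=O: 6 × 811 = 4866
  O-H: 8 × 469 = 3752
  Σ(formed) = 8618 kJ
ΔH = Σ(broken) − Σ(formed) = 6300 − 8618 = −2318 kJ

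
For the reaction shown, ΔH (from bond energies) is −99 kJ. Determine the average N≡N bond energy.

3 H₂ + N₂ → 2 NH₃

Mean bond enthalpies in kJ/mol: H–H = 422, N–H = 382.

D(N≡N) ≈ 927 kJ/mol

Let D be the N≡N bond energy.
Σ(broken) = 3×422 + 1×D = 1266 + D
Σ(formed) = 6×382 = 2292
ΔH = Σ(broken) − Σ(formed) = (1266 + D) − (2292) = −1026 + D
Setting this equal to −99 kJ gives D = 927 kJ/mol.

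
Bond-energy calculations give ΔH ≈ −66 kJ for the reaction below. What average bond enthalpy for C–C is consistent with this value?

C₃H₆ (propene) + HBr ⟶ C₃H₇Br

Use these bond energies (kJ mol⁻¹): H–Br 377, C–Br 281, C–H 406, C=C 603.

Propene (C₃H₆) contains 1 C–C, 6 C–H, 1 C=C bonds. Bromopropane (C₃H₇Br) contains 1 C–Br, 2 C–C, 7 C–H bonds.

Let D be the C–C bond energy.
Σ(broken) = 1×D + 6×406 + 1×603 + 1×377 = 3416 + D
Σ(formed) = 1×281 + 2×D + 7×406 = 3123 + 2D
ΔH = Σ(broken) − Σ(formed) = (3416 + D) − (3123 + 2D) = +293 − D
Setting this equal to −66 kJ gives D = 359 kJ/mol.

D(C–C) ≈ 359 kJ/mol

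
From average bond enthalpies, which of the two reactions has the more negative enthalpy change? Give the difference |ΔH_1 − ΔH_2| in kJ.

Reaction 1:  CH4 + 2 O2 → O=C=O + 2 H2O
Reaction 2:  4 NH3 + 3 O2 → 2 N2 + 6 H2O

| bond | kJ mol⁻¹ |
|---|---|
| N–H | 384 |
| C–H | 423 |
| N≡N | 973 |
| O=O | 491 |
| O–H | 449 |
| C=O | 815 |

Reaction 2, by 501 kJ

Reaction 1:
  Bonds broken (reactants):
    C–H: 4 × 423 = 1692
    O=O: 2 × 491 = 982
    Σ(broken) = 2674 kJ
  Bonds formed (products):
    C=O: 2 × 815 = 1630
    O–H: 4 × 449 = 1796
    Σ(formed) = 3426 kJ
  ΔH_1 = 2674 − 3426 = −752 kJ
Reaction 2:
  Bonds broken (reactants):
    N–H: 12 × 384 = 4608
    O=O: 3 × 491 = 1473
    Σ(broken) = 6081 kJ
  Bonds formed (products):
    N≡N: 2 × 973 = 1946
    O–H: 12 × 449 = 5388
    Σ(formed) = 7334 kJ
  ΔH_2 = 6081 − 7334 = −1253 kJ
ΔH_1 − ΔH_2 = +501 kJ, so reaction 2 has the more negative ΔH; |ΔH_1 − ΔH_2| = 501 kJ.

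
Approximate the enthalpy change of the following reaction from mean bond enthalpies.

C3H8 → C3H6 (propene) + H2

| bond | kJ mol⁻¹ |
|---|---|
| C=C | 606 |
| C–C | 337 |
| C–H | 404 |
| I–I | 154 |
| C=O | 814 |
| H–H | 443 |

ΔH ≈ +96 kJ

Bonds broken (reactants):
  C–C: 2 × 337 = 674
  C–H: 8 × 404 = 3232
  Σ(broken) = 3906 kJ
Bonds formed (products):
  C–C: 1 × 337 = 337
  C–H: 6 × 404 = 2424
  C=C: 1 × 606 = 606
  H–H: 1 × 443 = 443
  Σ(formed) = 3810 kJ
ΔH = Σ(broken) − Σ(formed) = 3906 − 3810 = +96 kJ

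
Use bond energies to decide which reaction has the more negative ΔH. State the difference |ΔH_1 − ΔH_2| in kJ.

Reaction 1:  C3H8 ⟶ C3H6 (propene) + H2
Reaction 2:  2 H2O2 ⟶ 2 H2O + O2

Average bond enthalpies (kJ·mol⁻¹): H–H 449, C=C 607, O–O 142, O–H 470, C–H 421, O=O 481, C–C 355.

Reaction 1:
  Bonds broken (reactants):
    C–C: 2 × 355 = 710
    C–H: 8 × 421 = 3368
    Σ(broken) = 4078 kJ
  Bonds formed (products):
    C–C: 1 × 355 = 355
    C–H: 6 × 421 = 2526
    C=C: 1 × 607 = 607
    H–H: 1 × 449 = 449
    Σ(formed) = 3937 kJ
  ΔH_1 = 4078 − 3937 = +141 kJ
Reaction 2:
  Bonds broken (reactants):
    O–H: 4 × 470 = 1880
    O–O: 2 × 142 = 284
    Σ(broken) = 2164 kJ
  Bonds formed (products):
    O–H: 4 × 470 = 1880
    O=O: 1 × 481 = 481
    Σ(formed) = 2361 kJ
  ΔH_2 = 2164 − 2361 = −197 kJ
ΔH_1 − ΔH_2 = +338 kJ, so reaction 2 has the more negative ΔH; |ΔH_1 − ΔH_2| = 338 kJ.

Reaction 2, by 338 kJ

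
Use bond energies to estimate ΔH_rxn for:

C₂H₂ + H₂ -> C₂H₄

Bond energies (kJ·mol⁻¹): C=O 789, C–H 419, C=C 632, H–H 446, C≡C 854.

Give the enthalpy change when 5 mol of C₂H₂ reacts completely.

ΔH = −850 kJ

Bonds broken (reactants):
  C≡C: 1 × 854 = 854
  C–H: 2 × 419 = 838
  H–H: 1 × 446 = 446
  Σ(broken) = 2138 kJ
Bonds formed (products):
  C–H: 4 × 419 = 1676
  C=C: 1 × 632 = 632
  Σ(formed) = 2308 kJ
ΔH = Σ(broken) − Σ(formed) = 2138 − 2308 = −170 kJ
For 5× the reaction as written: 5 × (−170) = −850 kJ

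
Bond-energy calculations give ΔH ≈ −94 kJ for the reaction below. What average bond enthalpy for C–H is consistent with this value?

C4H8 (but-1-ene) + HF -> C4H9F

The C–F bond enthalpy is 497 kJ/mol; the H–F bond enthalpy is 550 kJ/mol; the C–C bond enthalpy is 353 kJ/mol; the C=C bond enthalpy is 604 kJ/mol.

D(C–H) ≈ 398 kJ/mol

Let D be the C–H bond energy.
Σ(broken) = 2×353 + 8×D + 1×604 + 1×550 = 1860 + 8D
Σ(formed) = 3×353 + 1×497 + 9×D = 1556 + 9D
ΔH = Σ(broken) − Σ(formed) = (1860 + 8D) − (1556 + 9D) = +304 − D
Setting this equal to −94 kJ gives D = 398 kJ/mol.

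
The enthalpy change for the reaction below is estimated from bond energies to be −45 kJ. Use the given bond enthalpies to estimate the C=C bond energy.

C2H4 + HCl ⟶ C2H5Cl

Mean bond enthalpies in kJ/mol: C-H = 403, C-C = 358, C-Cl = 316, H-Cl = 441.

Let D be the C=C bond energy.
Σ(broken) = 4×403 + 1×D + 1×441 = 2053 + D
Σ(formed) = 1×358 + 1×316 + 5×403 = 2689
ΔH = Σ(broken) − Σ(formed) = (2053 + D) − (2689) = −636 + D
Setting this equal to −45 kJ gives D = 591 kJ/mol.

D(C=C) ≈ 591 kJ/mol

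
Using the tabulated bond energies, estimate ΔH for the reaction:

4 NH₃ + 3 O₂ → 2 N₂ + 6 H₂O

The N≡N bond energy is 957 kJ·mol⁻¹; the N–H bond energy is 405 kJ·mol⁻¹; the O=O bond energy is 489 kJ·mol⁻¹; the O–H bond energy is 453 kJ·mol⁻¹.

Bonds broken (reactants):
  N–H: 12 × 405 = 4860
  O=O: 3 × 489 = 1467
  Σ(broken) = 6327 kJ
Bonds formed (products):
  N≡N: 2 × 957 = 1914
  O–H: 12 × 453 = 5436
  Σ(formed) = 7350 kJ
ΔH = Σ(broken) − Σ(formed) = 6327 − 7350 = −1023 kJ

ΔH ≈ −1023 kJ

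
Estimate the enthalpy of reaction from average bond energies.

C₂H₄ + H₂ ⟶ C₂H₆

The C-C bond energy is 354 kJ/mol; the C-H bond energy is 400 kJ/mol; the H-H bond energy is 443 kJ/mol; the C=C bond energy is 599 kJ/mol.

Bonds broken (reactants):
  C-H: 4 × 400 = 1600
  C=C: 1 × 599 = 599
  H-H: 1 × 443 = 443
  Σ(broken) = 2642 kJ
Bonds formed (products):
  C-C: 1 × 354 = 354
  C-H: 6 × 400 = 2400
  Σ(formed) = 2754 kJ
ΔH = Σ(broken) − Σ(formed) = 2642 − 2754 = −112 kJ

ΔH ≈ −112 kJ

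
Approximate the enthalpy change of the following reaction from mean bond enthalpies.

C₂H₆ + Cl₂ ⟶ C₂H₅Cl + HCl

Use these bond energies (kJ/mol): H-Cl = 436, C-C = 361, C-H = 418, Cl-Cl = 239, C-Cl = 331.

ΔH ≈ −110 kJ

Bonds broken (reactants):
  C-C: 1 × 361 = 361
  C-H: 6 × 418 = 2508
  Cl-Cl: 1 × 239 = 239
  Σ(broken) = 3108 kJ
Bonds formed (products):
  C-C: 1 × 361 = 361
  C-Cl: 1 × 331 = 331
  C-H: 5 × 418 = 2090
  H-Cl: 1 × 436 = 436
  Σ(formed) = 3218 kJ
ΔH = Σ(broken) − Σ(formed) = 3108 − 3218 = −110 kJ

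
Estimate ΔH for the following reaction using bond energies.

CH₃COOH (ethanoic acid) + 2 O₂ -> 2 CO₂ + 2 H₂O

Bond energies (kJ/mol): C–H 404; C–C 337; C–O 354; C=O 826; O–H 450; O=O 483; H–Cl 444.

Bonds broken (reactants):
  C–C: 1 × 337 = 337
  C–H: 3 × 404 = 1212
  C–O: 1 × 354 = 354
  C=O: 1 × 826 = 826
  O–H: 1 × 450 = 450
  O=O: 2 × 483 = 966
  Σ(broken) = 4145 kJ
Bonds formed (products):
  C=O: 4 × 826 = 3304
  O–H: 4 × 450 = 1800
  Σ(formed) = 5104 kJ
ΔH = Σ(broken) − Σ(formed) = 4145 − 5104 = −959 kJ

ΔH ≈ −959 kJ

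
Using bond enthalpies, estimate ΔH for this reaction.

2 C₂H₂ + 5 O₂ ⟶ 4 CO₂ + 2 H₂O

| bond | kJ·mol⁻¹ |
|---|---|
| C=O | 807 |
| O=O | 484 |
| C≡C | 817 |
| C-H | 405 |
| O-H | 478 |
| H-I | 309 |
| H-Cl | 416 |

Bonds broken (reactants):
  C≡C: 2 × 817 = 1634
  C-H: 4 × 405 = 1620
  O=O: 5 × 484 = 2420
  Σ(broken) = 5674 kJ
Bonds formed (products):
  C=O: 8 × 807 = 6456
  O-H: 4 × 478 = 1912
  Σ(formed) = 8368 kJ
ΔH = Σ(broken) − Σ(formed) = 5674 − 8368 = −2694 kJ

ΔH ≈ −2694 kJ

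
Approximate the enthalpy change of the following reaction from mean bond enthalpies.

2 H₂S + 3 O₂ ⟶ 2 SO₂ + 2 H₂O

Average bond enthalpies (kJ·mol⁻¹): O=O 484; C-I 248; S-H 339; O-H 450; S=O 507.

ΔH ≈ −1020 kJ

Bonds broken (reactants):
  O=O: 3 × 484 = 1452
  S-H: 4 × 339 = 1356
  Σ(broken) = 2808 kJ
Bonds formed (products):
  O-H: 4 × 450 = 1800
  S=O: 4 × 507 = 2028
  Σ(formed) = 3828 kJ
ΔH = Σ(broken) − Σ(formed) = 2808 − 3828 = −1020 kJ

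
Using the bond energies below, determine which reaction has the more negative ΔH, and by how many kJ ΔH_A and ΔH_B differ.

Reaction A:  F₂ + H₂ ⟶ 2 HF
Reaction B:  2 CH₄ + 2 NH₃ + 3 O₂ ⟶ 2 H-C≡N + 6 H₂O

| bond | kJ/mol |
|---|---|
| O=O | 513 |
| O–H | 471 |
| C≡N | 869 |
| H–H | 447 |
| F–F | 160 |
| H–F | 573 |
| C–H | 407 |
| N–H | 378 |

Reaction B, by 602 kJ

Reaction A:
  Bonds broken (reactants):
    F–F: 1 × 160 = 160
    H–H: 1 × 447 = 447
    Σ(broken) = 607 kJ
  Bonds formed (products):
    H–F: 2 × 573 = 1146
    Σ(formed) = 1146 kJ
  ΔH_A = 607 − 1146 = −539 kJ
Reaction B:
  Bonds broken (reactants):
    C–H: 8 × 407 = 3256
    N–H: 6 × 378 = 2268
    O=O: 3 × 513 = 1539
    Σ(broken) = 7063 kJ
  Bonds formed (products):
    C≡N: 2 × 869 = 1738
    C–H: 2 × 407 = 814
    O–H: 12 × 471 = 5652
    Σ(formed) = 8204 kJ
  ΔH_B = 7063 − 8204 = −1141 kJ
ΔH_A − ΔH_B = +602 kJ, so reaction B has the more negative ΔH; |ΔH_A − ΔH_B| = 602 kJ.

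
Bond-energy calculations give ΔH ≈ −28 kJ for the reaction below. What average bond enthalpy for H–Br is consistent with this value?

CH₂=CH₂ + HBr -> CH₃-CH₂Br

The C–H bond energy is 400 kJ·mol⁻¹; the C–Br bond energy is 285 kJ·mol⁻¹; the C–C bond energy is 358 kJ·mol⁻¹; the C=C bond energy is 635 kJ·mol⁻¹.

Let D be the H–Br bond energy.
Σ(broken) = 4×400 + 1×635 + 1×D = 2235 + D
Σ(formed) = 1×285 + 1×358 + 5×400 = 2643
ΔH = Σ(broken) − Σ(formed) = (2235 + D) − (2643) = −408 + D
Setting this equal to −28 kJ gives D = 380 kJ/mol.

D(H–Br) ≈ 380 kJ/mol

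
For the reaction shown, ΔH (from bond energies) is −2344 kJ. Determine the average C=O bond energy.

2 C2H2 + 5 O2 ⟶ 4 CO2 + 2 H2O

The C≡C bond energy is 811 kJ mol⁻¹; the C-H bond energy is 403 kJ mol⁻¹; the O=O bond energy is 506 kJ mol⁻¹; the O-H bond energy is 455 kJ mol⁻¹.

D(C=O) ≈ 786 kJ/mol

Let D be the C=O bond energy.
Σ(broken) = 2×811 + 4×403 + 5×506 = 5764
Σ(formed) = 8×D + 4×455 = 1820 + 8D
ΔH = Σ(broken) − Σ(formed) = (5764) − (1820 + 8D) = +3944 − 8D
Setting this equal to −2344 kJ gives 8D = 6288, so D = 786 kJ/mol.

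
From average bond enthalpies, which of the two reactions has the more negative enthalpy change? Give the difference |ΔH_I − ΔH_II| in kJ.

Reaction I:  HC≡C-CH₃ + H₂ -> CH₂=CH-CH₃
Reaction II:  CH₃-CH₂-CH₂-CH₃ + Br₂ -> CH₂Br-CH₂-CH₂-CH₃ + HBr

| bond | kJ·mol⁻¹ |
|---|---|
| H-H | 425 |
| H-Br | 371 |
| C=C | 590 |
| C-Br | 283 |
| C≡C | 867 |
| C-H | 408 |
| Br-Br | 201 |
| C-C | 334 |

Reaction I:
  Bonds broken (reactants):
    C≡C: 1 × 867 = 867
    C-C: 1 × 334 = 334
    C-H: 4 × 408 = 1632
    H-H: 1 × 425 = 425
    Σ(broken) = 3258 kJ
  Bonds formed (products):
    C-C: 1 × 334 = 334
    C-H: 6 × 408 = 2448
    C=C: 1 × 590 = 590
    Σ(formed) = 3372 kJ
  ΔH_I = 3258 − 3372 = −114 kJ
Reaction II:
  Bonds broken (reactants):
    Br-Br: 1 × 201 = 201
    C-C: 3 × 334 = 1002
    C-H: 10 × 408 = 4080
    Σ(broken) = 5283 kJ
  Bonds formed (products):
    C-Br: 1 × 283 = 283
    C-C: 3 × 334 = 1002
    C-H: 9 × 408 = 3672
    H-Br: 1 × 371 = 371
    Σ(formed) = 5328 kJ
  ΔH_II = 5283 − 5328 = −45 kJ
ΔH_I − ΔH_II = −69 kJ, so reaction I has the more negative ΔH; |ΔH_I − ΔH_II| = 69 kJ.

Reaction I, by 69 kJ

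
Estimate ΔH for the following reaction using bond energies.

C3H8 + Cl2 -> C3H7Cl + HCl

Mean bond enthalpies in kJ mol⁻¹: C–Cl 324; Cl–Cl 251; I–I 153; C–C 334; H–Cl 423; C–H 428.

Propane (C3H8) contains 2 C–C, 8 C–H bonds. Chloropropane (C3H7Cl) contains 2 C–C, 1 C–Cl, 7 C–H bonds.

ΔH ≈ −68 kJ

Bonds broken (reactants):
  C–C: 2 × 334 = 668
  C–H: 8 × 428 = 3424
  Cl–Cl: 1 × 251 = 251
  Σ(broken) = 4343 kJ
Bonds formed (products):
  C–C: 2 × 334 = 668
  C–Cl: 1 × 324 = 324
  C–H: 7 × 428 = 2996
  H–Cl: 1 × 423 = 423
  Σ(formed) = 4411 kJ
ΔH = Σ(broken) − Σ(formed) = 4343 − 4411 = −68 kJ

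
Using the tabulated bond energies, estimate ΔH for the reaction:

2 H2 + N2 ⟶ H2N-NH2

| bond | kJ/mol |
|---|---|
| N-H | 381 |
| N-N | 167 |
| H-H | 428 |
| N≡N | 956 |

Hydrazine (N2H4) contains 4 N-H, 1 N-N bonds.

ΔH ≈ +121 kJ

Bonds broken (reactants):
  H-H: 2 × 428 = 856
  N≡N: 1 × 956 = 956
  Σ(broken) = 1812 kJ
Bonds formed (products):
  N-H: 4 × 381 = 1524
  N-N: 1 × 167 = 167
  Σ(formed) = 1691 kJ
ΔH = Σ(broken) − Σ(formed) = 1812 − 1691 = +121 kJ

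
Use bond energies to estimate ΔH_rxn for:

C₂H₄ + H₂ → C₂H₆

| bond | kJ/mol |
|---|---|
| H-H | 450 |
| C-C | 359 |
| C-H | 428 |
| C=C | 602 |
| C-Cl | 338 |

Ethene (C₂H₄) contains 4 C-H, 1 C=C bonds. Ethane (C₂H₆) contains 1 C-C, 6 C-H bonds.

Bonds broken (reactants):
  C-H: 4 × 428 = 1712
  C=C: 1 × 602 = 602
  H-H: 1 × 450 = 450
  Σ(broken) = 2764 kJ
Bonds formed (products):
  C-C: 1 × 359 = 359
  C-H: 6 × 428 = 2568
  Σ(formed) = 2927 kJ
ΔH = Σ(broken) − Σ(formed) = 2764 − 2927 = −163 kJ

ΔH ≈ −163 kJ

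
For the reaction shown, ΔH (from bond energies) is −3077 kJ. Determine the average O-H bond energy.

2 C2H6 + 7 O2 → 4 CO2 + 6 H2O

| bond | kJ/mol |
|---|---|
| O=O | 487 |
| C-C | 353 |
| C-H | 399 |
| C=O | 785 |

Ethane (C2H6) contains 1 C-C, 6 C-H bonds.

Let D be the O-H bond energy.
Σ(broken) = 2×353 + 12×399 + 7×487 = 8903
Σ(formed) = 8×785 + 12×D = 6280 + 12D
ΔH = Σ(broken) − Σ(formed) = (8903) − (6280 + 12D) = +2623 − 12D
Setting this equal to −3077 kJ gives 12D = 5700, so D = 475 kJ/mol.

D(O-H) ≈ 475 kJ/mol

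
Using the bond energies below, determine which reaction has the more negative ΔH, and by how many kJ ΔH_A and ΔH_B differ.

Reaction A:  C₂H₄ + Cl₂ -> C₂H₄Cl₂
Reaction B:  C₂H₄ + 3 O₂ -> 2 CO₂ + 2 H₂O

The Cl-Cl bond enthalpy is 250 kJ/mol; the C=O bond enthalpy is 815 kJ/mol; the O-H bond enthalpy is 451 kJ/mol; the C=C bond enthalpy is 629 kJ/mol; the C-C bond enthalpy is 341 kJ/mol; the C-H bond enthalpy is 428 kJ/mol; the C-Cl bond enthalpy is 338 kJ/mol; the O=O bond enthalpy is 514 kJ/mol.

Reaction B, by 1043 kJ

Reaction A:
  Bonds broken (reactants):
    C-H: 4 × 428 = 1712
    C=C: 1 × 629 = 629
    Cl-Cl: 1 × 250 = 250
    Σ(broken) = 2591 kJ
  Bonds formed (products):
    C-C: 1 × 341 = 341
    C-Cl: 2 × 338 = 676
    C-H: 4 × 428 = 1712
    Σ(formed) = 2729 kJ
  ΔH_A = 2591 − 2729 = −138 kJ
Reaction B:
  Bonds broken (reactants):
    C-H: 4 × 428 = 1712
    C=C: 1 × 629 = 629
    O=O: 3 × 514 = 1542
    Σ(broken) = 3883 kJ
  Bonds formed (products):
    C=O: 4 × 815 = 3260
    O-H: 4 × 451 = 1804
    Σ(formed) = 5064 kJ
  ΔH_B = 3883 − 5064 = −1181 kJ
ΔH_A − ΔH_B = +1043 kJ, so reaction B has the more negative ΔH; |ΔH_A − ΔH_B| = 1043 kJ.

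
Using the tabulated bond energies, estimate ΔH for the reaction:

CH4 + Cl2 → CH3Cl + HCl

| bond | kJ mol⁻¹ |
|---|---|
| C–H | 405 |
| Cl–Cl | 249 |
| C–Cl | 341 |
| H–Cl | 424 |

ΔH ≈ −111 kJ

Bonds broken (reactants):
  C–H: 4 × 405 = 1620
  Cl–Cl: 1 × 249 = 249
  Σ(broken) = 1869 kJ
Bonds formed (products):
  C–Cl: 1 × 341 = 341
  C–H: 3 × 405 = 1215
  H–Cl: 1 × 424 = 424
  Σ(formed) = 1980 kJ
ΔH = Σ(broken) − Σ(formed) = 1869 − 1980 = −111 kJ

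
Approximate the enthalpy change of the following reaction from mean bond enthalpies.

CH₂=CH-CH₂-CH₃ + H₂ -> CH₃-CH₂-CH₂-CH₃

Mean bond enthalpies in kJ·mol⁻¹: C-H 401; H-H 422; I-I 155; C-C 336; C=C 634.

ΔH ≈ −82 kJ

Bonds broken (reactants):
  C-C: 2 × 336 = 672
  C-H: 8 × 401 = 3208
  C=C: 1 × 634 = 634
  H-H: 1 × 422 = 422
  Σ(broken) = 4936 kJ
Bonds formed (products):
  C-C: 3 × 336 = 1008
  C-H: 10 × 401 = 4010
  Σ(formed) = 5018 kJ
ΔH = Σ(broken) − Σ(formed) = 4936 − 5018 = −82 kJ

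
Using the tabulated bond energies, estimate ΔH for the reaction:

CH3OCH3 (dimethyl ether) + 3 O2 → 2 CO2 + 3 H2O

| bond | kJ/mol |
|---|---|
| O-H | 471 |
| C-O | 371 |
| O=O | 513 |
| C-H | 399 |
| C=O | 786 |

Bonds broken (reactants):
  C-H: 6 × 399 = 2394
  C-O: 2 × 371 = 742
  O=O: 3 × 513 = 1539
  Σ(broken) = 4675 kJ
Bonds formed (products):
  C=O: 4 × 786 = 3144
  O-H: 6 × 471 = 2826
  Σ(formed) = 5970 kJ
ΔH = Σ(broken) − Σ(formed) = 4675 − 5970 = −1295 kJ

ΔH ≈ −1295 kJ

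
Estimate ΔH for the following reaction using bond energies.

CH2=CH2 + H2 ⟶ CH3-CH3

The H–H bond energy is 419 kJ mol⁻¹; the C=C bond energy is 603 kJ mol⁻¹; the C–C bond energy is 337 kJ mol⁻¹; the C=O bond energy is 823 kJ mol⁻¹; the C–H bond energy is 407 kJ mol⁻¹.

ΔH ≈ −129 kJ

Bonds broken (reactants):
  C–H: 4 × 407 = 1628
  C=C: 1 × 603 = 603
  H–H: 1 × 419 = 419
  Σ(broken) = 2650 kJ
Bonds formed (products):
  C–C: 1 × 337 = 337
  C–H: 6 × 407 = 2442
  Σ(formed) = 2779 kJ
ΔH = Σ(broken) − Σ(formed) = 2650 − 2779 = −129 kJ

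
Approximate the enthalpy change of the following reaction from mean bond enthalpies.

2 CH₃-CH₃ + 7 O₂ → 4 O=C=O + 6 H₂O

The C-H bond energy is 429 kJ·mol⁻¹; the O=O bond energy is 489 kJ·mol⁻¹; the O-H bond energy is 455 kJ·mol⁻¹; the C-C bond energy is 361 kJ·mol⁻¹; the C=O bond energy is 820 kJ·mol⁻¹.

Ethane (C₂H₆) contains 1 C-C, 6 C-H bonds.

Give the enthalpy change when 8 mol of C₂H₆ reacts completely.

Bonds broken (reactants):
  C-C: 2 × 361 = 722
  C-H: 12 × 429 = 5148
  O=O: 7 × 489 = 3423
  Σ(broken) = 9293 kJ
Bonds formed (products):
  C=O: 8 × 820 = 6560
  O-H: 12 × 455 = 5460
  Σ(formed) = 12020 kJ
ΔH = Σ(broken) − Σ(formed) = 9293 − 12020 = −2727 kJ
For 4× the reaction as written: 4 × (−2727) = −10908 kJ

ΔH = −10908 kJ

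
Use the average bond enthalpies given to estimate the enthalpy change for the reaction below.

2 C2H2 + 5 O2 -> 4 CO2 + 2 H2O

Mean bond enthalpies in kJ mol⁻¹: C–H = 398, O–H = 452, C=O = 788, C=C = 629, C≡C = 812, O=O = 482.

Bonds broken (reactants):
  C≡C: 2 × 812 = 1624
  C–H: 4 × 398 = 1592
  O=O: 5 × 482 = 2410
  Σ(broken) = 5626 kJ
Bonds formed (products):
  C=O: 8 × 788 = 6304
  O–H: 4 × 452 = 1808
  Σ(formed) = 8112 kJ
ΔH = Σ(broken) − Σ(formed) = 5626 − 8112 = −2486 kJ

ΔH ≈ −2486 kJ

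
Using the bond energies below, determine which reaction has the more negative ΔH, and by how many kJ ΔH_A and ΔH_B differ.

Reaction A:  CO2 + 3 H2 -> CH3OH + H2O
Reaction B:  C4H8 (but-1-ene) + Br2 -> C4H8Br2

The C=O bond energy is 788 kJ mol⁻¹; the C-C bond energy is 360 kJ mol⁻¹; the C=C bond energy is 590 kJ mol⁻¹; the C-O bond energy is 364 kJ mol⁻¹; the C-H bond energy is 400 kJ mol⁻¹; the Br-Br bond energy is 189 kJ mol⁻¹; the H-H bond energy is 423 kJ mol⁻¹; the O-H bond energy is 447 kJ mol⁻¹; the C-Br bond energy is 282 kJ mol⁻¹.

Reaction A:
  Bonds broken (reactants):
    C=O: 2 × 788 = 1576
    H-H: 3 × 423 = 1269
    Σ(broken) = 2845 kJ
  Bonds formed (products):
    C-H: 3 × 400 = 1200
    C-O: 1 × 364 = 364
    O-H: 3 × 447 = 1341
    Σ(formed) = 2905 kJ
  ΔH_A = 2845 − 2905 = −60 kJ
Reaction B:
  Bonds broken (reactants):
    Br-Br: 1 × 189 = 189
    C-C: 2 × 360 = 720
    C-H: 8 × 400 = 3200
    C=C: 1 × 590 = 590
    Σ(broken) = 4699 kJ
  Bonds formed (products):
    C-Br: 2 × 282 = 564
    C-C: 3 × 360 = 1080
    C-H: 8 × 400 = 3200
    Σ(formed) = 4844 kJ
  ΔH_B = 4699 − 4844 = −145 kJ
ΔH_A − ΔH_B = +85 kJ, so reaction B has the more negative ΔH; |ΔH_A − ΔH_B| = 85 kJ.

Reaction B, by 85 kJ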